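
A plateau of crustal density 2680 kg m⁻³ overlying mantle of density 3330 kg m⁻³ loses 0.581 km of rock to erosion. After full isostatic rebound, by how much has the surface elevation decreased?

0.113 km

Rebound u = e ρ_c/ρ_m = 0.581 km × 2680/3330 = 0.4676 km.
Net surface drop = e − u = 0.581 km − 0.4676 km = e (ρ_m − ρ_c)/ρ_m = 0.113 km.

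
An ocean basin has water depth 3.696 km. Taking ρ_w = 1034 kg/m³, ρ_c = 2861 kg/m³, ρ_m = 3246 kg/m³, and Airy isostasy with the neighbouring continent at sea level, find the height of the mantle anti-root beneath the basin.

17.5 km

For local isostatic compensation: replacing crust with seawater at the top is compensated by replacing crust with mantle at the base: d (ρ_c − ρ_w) = a (ρ_m − ρ_c).
a = d (ρ_c − ρ_w)/(ρ_m − ρ_c) = 3.696 km × 1827/385 = 17.5 km.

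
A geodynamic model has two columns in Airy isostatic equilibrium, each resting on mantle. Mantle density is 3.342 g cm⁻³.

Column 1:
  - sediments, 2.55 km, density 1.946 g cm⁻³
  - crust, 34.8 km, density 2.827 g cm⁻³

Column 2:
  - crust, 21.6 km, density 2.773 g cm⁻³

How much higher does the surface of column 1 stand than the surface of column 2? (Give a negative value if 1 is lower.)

2.75 km

For any compensation level in the mantle, the mantle terms cancel and isostasy reduces to e = (Σt_1 − Σt_2) − (Σ(ρt)_1 − Σ(ρt)_2) / ρ_m.
Σt_1 = 37.35 km; Σt_2 = 21.6 km; Σ(ρt)_1 = 103.3419; Σ(ρt)_2 = 59.8968 (in km·g cm⁻³).
e = (37.35 − 21.6) − (103.3419 − 59.8968) / 3.342 = 2.75 km.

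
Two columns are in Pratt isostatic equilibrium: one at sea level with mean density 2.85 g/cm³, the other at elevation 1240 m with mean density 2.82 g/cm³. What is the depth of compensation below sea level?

ρ_ref D = ρ (D + h) → D (ρ_ref − ρ) = ρ h.
D = ρ h/(ρ_ref − ρ) = 2.82 × 1240 m/(2.85 − 2.82) = 117000 m.

117000 m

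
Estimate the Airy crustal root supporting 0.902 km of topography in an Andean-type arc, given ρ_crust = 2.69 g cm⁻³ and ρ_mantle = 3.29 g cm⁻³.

For local isostatic compensation: the weight of the topography is balanced by the buoyancy of the root, ρ_c h = (ρ_m − ρ_c) r.
r = h · ρ_c / (ρ_m − ρ_c) = 0.902 km × 2.69 / (3.29 − 2.69) = 4.04 km.

4.04 km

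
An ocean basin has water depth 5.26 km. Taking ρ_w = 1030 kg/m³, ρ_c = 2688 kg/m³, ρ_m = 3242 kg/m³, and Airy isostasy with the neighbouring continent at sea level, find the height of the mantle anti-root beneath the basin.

15.7 km

Equating mass per unit area of the two columns: replacing crust with seawater at the top is compensated by replacing crust with mantle at the base: d (ρ_c − ρ_w) = a (ρ_m − ρ_c).
a = d (ρ_c − ρ_w)/(ρ_m − ρ_c) = 5.26 km × 1658/554 = 15.7 km.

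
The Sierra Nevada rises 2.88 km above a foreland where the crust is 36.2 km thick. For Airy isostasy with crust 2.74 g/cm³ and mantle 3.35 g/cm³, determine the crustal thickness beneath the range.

Root depth r = h ρ_c / (ρ_m − ρ_c) = 2.88 km × 2.74 / 0.61 = 12.94 km.
Total thickness = T + h + r = 36.2 km + 2.88 km + 12.94 km = 52 km.

52 km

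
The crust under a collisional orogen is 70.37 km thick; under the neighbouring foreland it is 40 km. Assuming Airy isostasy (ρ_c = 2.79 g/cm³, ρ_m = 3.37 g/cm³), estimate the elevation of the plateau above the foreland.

5.23 km

Excess crust Δ = 70.37 km − 40 km = 30.37 km, split between elevation h and root r with h + r = Δ.
Airy balance ρ_c h = (ρ_m − ρ_c) r gives r = h ρ_c/(ρ_m − ρ_c), so h (1 + ρ_c/(ρ_m − ρ_c)) = Δ, i.e. h = Δ (ρ_m − ρ_c)/ρ_m.
h = 30.37 km × 0.58/3.37 = 5.23 km.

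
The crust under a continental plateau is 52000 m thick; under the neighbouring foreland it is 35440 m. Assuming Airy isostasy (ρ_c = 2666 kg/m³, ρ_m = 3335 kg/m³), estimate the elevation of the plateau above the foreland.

3320 m

Excess crust Δ = 52000 m − 35440 m = 16560 m, split between elevation h and root r with h + r = Δ.
Airy balance ρ_c h = (ρ_m − ρ_c) r gives r = h ρ_c/(ρ_m − ρ_c), so h (1 + ρ_c/(ρ_m − ρ_c)) = Δ, i.e. h = Δ (ρ_m − ρ_c)/ρ_m.
h = 16560 m × 669/3335 = 3320 m.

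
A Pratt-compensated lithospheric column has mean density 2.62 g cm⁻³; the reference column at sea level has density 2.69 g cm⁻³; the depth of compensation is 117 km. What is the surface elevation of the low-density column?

3.13 km

ρ_ref D = ρ (D + h) → h = D (ρ_ref − ρ)/ρ.
h = 117 km × (2.69 − 2.62)/2.62 = 3.13 km.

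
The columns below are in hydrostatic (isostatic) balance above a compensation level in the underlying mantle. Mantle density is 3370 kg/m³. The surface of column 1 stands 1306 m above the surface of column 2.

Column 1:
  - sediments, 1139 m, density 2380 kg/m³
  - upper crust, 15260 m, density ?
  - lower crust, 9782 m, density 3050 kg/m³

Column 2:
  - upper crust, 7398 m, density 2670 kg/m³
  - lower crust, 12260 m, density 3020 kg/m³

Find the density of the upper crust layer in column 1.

2740 kg/m³

Take the compensation level at the base of the deeper column (depth z_c below the surface of column 1) and equate Σ ρ_i t_i down to z_c; mantle fills any gap and the z_c terms cancel.
Column 1: 1139×2380 + 15260×ρ + 9782×3050 + (z_c − 26181)×3370
Column 2: 1306×0 + 7398×2670 + 12260×3020 + (z_c − 1306 − 19658)×3370
The z_c×3370 term appears on both sides and cancels. Collect the known terms of each column as K = Σ(ρt)_known − 3370 × (depth of known layers): K_1 = 32545920 − 3370×26181 = −55684050; K_2 = 56777860 − 3370×(1306 + 19658) = −13870820.
Balance: K_1 + 15260×ρ = K_2, so ρ = (K_2 − K_1)/15260 = 41813200/15260 = 2740 kg/m³.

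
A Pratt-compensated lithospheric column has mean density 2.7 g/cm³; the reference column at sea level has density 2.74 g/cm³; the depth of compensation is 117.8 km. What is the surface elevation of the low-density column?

1.75 km

ρ_ref D = ρ (D + h) → h = D (ρ_ref − ρ)/ρ.
h = 117.8 km × (2.74 − 2.7)/2.7 = 1.75 km.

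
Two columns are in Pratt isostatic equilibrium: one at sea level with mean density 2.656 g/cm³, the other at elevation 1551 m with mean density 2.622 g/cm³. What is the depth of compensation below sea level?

ρ_ref D = ρ (D + h) → D (ρ_ref − ρ) = ρ h.
D = ρ h/(ρ_ref − ρ) = 2.622 × 1551 m/(2.656 − 2.622) = 120000 m.

120000 m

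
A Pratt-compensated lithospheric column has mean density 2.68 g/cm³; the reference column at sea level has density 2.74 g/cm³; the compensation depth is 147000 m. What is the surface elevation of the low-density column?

3290 m

ρ_ref D = ρ (D + h) → h = D (ρ_ref − ρ)/ρ.
h = 147000 m × (2.74 − 2.68)/2.68 = 3290 m.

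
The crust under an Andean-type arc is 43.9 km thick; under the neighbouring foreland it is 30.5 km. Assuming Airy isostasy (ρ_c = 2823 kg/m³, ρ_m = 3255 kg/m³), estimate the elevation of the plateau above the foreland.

Excess crust Δ = 43.9 km − 30.5 km = 13.4 km, split between elevation h and root r with h + r = Δ.
Airy balance ρ_c h = (ρ_m − ρ_c) r gives r = h ρ_c/(ρ_m − ρ_c), so h (1 + ρ_c/(ρ_m − ρ_c)) = Δ, i.e. h = Δ (ρ_m − ρ_c)/ρ_m.
h = 13.4 km × 432/3255 = 1.78 km.

1.78 km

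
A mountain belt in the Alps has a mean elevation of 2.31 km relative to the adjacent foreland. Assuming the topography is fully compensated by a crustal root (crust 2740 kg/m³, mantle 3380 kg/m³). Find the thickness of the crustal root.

Equating mass per unit area of the two columns: the weight of the topography is balanced by the buoyancy of the root, ρ_c h = (ρ_m − ρ_c) r.
r = h · ρ_c / (ρ_m − ρ_c) = 2.31 km × 2740 / (3380 − 2740) = 9.89 km.

9.89 km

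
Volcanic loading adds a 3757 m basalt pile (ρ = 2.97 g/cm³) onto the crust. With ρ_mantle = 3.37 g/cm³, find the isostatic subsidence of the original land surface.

3310 m

Subaerial loading: s = t ρ_load / ρ_m.
s = 3757 m × 2.97/3.37 = 3310 m.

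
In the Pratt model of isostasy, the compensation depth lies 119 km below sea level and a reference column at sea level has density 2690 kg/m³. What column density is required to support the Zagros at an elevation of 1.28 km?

Pratt balance: ρ_ref D = ρ (D + h).
ρ = ρ_ref D/(D + h) = 2690 × 119 km/(119 km + 1.28 km) = 2660 kg/m³.

2660 kg/m³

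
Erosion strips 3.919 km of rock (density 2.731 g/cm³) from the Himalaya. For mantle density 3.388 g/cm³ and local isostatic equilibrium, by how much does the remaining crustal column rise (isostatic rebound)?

Unloading: uplift u = e ρ_c/ρ_m = 3.919 km × 2.731/3.388 = 3.16 km.

3.16 km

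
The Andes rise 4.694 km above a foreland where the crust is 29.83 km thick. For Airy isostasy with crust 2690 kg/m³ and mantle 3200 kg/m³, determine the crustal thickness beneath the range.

59.3 km

Root depth r = h ρ_c / (ρ_m − ρ_c) = 4.694 km × 2690 / 510 = 24.76 km.
Total thickness = T + h + r = 29.83 km + 4.694 km + 24.76 km = 59.3 km.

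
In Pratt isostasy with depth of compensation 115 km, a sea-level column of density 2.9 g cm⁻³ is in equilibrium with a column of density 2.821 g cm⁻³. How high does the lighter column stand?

3.22 km

ρ_ref D = ρ (D + h) → h = D (ρ_ref − ρ)/ρ.
h = 115 km × (2.9 − 2.821)/2.821 = 3.22 km.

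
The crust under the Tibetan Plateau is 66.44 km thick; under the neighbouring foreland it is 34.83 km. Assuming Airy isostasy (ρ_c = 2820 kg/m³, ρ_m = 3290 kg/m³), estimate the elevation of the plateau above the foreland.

4.52 km

Excess crust Δ = 66.44 km − 34.83 km = 31.61 km, split between elevation h and root r with h + r = Δ.
Airy balance ρ_c h = (ρ_m − ρ_c) r gives r = h ρ_c/(ρ_m − ρ_c), so h (1 + ρ_c/(ρ_m − ρ_c)) = Δ, i.e. h = Δ (ρ_m − ρ_c)/ρ_m.
h = 31.61 km × 470/3290 = 4.52 km.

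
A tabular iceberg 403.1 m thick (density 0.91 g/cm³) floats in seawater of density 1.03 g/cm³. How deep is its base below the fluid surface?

356 m

Draft d = t ρ_obj/ρ_fluid = 403.1 m × 0.91/1.03 = 356 m.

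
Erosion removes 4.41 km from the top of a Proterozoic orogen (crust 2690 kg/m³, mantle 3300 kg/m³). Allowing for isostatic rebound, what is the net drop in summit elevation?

Rebound u = e ρ_c/ρ_m = 4.41 km × 2690/3300 = 3.595 km.
Net surface drop = e − u = 4.41 km − 3.595 km = e (ρ_m − ρ_c)/ρ_m = 0.815 km.

0.815 km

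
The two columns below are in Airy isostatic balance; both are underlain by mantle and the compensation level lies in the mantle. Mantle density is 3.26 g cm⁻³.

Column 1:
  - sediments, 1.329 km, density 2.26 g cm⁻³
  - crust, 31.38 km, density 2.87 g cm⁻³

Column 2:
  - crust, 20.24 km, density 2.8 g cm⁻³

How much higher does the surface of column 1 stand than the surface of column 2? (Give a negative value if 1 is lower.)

1.31 km

For any compensation level in the mantle, the mantle terms cancel and isostasy reduces to e = (Σt_1 − Σt_2) − (Σ(ρt)_1 − Σ(ρt)_2) / ρ_m.
Σt_1 = 32.709 km; Σt_2 = 20.24 km; Σ(ρt)_1 = 93.06414; Σ(ρt)_2 = 56.672 (in km·g cm⁻³).
e = (32.709 − 20.24) − (93.06414 − 56.672) / 3.26 = 1.31 km.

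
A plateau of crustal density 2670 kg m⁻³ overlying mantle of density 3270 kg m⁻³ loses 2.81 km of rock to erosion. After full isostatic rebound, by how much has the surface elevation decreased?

Rebound u = e ρ_c/ρ_m = 2.81 km × 2670/3270 = 2.294 km.
Net surface drop = e − u = 2.81 km − 2.294 km = e (ρ_m − ρ_c)/ρ_m = 0.516 km.

0.516 km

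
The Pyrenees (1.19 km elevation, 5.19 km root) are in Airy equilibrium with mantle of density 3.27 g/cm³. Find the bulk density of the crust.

ρ_c h = (ρ_m − ρ_c) r → ρ_c (h + r) = ρ_m r → ρ_c = ρ_m r / (h + r).
ρ_c = 3.27 × 5.19 km / (1.19 km + 5.19 km) = 2.66 g/cm³.

2.66 g/cm³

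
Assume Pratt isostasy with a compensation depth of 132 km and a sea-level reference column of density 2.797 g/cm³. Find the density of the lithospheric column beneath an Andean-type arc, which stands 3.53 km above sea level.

Pratt balance: ρ_ref D = ρ (D + h).
ρ = ρ_ref D/(D + h) = 2.797 × 132 km/(132 km + 3.53 km) = 2.72 g/cm³.

2.72 g/cm³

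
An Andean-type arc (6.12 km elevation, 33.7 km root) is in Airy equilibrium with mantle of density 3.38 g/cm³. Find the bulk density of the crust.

2.86 g/cm³

ρ_c h = (ρ_m − ρ_c) r → ρ_c (h + r) = ρ_m r → ρ_c = ρ_m r / (h + r).
ρ_c = 3.38 × 33.7 km / (6.12 km + 33.7 km) = 2.86 g/cm³.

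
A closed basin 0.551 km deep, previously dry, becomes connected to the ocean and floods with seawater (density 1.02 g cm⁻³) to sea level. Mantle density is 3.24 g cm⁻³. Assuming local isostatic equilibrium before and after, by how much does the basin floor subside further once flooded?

0.253 km

After flooding the water column is d + s deep. Its weight must equal the weight of mantle displaced by the extra subsidence s: (d + s) ρ_w = s ρ_m.
s = d ρ_w / (ρ_m − ρ_w) = 0.551 km × 1.02/(3.24 − 1.02) = 0.253 km.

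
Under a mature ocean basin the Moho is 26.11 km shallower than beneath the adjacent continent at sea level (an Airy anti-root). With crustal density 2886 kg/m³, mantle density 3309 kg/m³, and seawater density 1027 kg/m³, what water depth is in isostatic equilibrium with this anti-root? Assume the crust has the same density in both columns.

5.94 km

Replacing a thickness d of crust by seawater at the top must be balanced by replacing crust with mantle at the base: d (ρ_c − ρ_w) = a (ρ_m − ρ_c).
d = a (ρ_m − ρ_c)/(ρ_c − ρ_w) = 26.11 km × 423/1859 = 5.94 km.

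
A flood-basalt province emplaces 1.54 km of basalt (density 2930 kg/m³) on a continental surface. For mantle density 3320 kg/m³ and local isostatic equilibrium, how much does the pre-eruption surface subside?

Subaerial loading: s = t ρ_load / ρ_m.
s = 1.54 km × 2930/3320 = 1.36 km.

1.36 km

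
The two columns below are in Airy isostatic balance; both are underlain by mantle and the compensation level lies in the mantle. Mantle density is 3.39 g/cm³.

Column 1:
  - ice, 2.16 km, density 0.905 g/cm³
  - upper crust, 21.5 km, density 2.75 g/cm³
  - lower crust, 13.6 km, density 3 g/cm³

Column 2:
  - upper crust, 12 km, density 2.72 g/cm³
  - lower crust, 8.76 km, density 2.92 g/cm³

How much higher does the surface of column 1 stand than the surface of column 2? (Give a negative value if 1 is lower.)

3.62 km

For any compensation level in the mantle, the mantle terms cancel and isostasy reduces to e = (Σt_1 − Σt_2) − (Σ(ρt)_1 − Σ(ρt)_2) / ρ_m.
Σt_1 = 37.26 km; Σt_2 = 20.76 km; Σ(ρt)_1 = 101.8798; Σ(ρt)_2 = 58.2192 (in km·g/cm³).
e = (37.26 − 20.76) − (101.8798 − 58.2192) / 3.39 = 3.62 km.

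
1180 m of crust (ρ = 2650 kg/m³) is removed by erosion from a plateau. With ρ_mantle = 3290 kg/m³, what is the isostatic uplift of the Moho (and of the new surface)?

950 m

Unloading: uplift u = e ρ_c/ρ_m = 1180 m × 2650/3290 = 950 m.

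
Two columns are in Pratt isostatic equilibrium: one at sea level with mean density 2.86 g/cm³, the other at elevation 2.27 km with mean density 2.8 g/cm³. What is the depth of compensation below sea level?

ρ_ref D = ρ (D + h) → D (ρ_ref − ρ) = ρ h.
D = ρ h/(ρ_ref − ρ) = 2.8 × 2.27 km/(2.86 − 2.8) = 106 km.

106 km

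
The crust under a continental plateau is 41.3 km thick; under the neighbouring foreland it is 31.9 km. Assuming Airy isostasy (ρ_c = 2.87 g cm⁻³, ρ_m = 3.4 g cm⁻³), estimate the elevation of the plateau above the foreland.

Excess crust Δ = 41.3 km − 31.9 km = 9.4 km, split between elevation h and root r with h + r = Δ.
Airy balance ρ_c h = (ρ_m − ρ_c) r gives r = h ρ_c/(ρ_m − ρ_c), so h (1 + ρ_c/(ρ_m − ρ_c)) = Δ, i.e. h = Δ (ρ_m − ρ_c)/ρ_m.
h = 9.4 km × 0.53/3.4 = 1.47 km.

1.47 km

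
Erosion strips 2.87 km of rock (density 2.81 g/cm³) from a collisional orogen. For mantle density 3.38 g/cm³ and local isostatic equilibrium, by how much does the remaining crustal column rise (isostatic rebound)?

Unloading: uplift u = e ρ_c/ρ_m = 2.87 km × 2.81/3.38 = 2.39 km.

2.39 km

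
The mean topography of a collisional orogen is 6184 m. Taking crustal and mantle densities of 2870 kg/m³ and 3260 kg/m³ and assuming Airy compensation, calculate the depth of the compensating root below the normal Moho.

In Airy isostatic equilibrium: the weight of the topography is balanced by the buoyancy of the root, ρ_c h = (ρ_m − ρ_c) r.
r = h · ρ_c / (ρ_m − ρ_c) = 6184 m × 2870 / (3260 − 2870) = 45500 m.

45500 m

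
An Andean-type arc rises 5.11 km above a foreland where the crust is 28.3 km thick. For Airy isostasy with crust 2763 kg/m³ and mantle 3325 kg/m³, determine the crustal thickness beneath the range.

Root depth r = h ρ_c / (ρ_m − ρ_c) = 5.11 km × 2763 / 562 = 25.12 km.
Total thickness = T + h + r = 28.3 km + 5.11 km + 25.12 km = 58.5 km.

58.5 km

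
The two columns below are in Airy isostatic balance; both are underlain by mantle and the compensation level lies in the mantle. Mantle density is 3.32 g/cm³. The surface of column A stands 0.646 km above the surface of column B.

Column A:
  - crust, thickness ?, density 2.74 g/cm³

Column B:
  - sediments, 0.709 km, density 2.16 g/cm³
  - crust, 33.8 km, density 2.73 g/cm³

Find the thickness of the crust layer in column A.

39.5 km

Take the compensation level at the base of the deeper column (depth z_c below the surface of column A) and equate Σ ρ_i t_i down to z_c; mantle fills any gap and the z_c terms cancel.
Column A: x×2.74 + (z_c − 0 − x)×3.32
Column B: 0.646×0 + 0.709×2.16 + 33.8×2.73 + (z_c − 0.646 − 34.509)×3.32
The z_c×3.32 term appears on both sides and cancels. Collect the known terms of each column as K = Σ(ρt)_known − 3.32 × (depth of known layers): K_A = 0 − 3.32×0 = 0; K_B = 93.80544 − 3.32×(0.646 + 34.509) = −22.90916.
Balance: K_A − x×(3.32 − 2.74) = K_B, so x = (K_A − K_B)/(3.32 − 2.74) = 22.9092/0.58 = 39.5 km.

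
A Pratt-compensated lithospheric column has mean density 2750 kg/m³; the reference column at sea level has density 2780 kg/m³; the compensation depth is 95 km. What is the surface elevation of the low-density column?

ρ_ref D = ρ (D + h) → h = D (ρ_ref − ρ)/ρ.
h = 95 km × (2780 − 2750)/2750 = 1.04 km.

1.04 km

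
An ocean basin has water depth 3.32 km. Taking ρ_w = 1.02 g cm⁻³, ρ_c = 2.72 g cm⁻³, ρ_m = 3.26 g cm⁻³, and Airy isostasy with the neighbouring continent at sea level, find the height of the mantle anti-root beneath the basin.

10.5 km

For local isostatic compensation: replacing crust with seawater at the top is compensated by replacing crust with mantle at the base: d (ρ_c − ρ_w) = a (ρ_m − ρ_c).
a = d (ρ_c − ρ_w)/(ρ_m − ρ_c) = 3.32 km × 1.7/0.54 = 10.5 km.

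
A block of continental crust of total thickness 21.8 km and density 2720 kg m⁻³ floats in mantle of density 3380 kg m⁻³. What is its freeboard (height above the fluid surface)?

4.26 km

Floating equilibrium: submerged depth d = t ρ_obj/ρ_fluid = 21.8 km × 2720/3380 = 17.54 km.
Freeboard = t − d = 21.8 km − 17.54 km = 4.26 km.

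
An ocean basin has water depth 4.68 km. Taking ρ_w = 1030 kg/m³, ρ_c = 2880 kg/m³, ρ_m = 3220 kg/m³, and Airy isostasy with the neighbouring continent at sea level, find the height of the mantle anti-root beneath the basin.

By Archimedes' principle applied to the lithosphere: replacing crust with seawater at the top is compensated by replacing crust with mantle at the base: d (ρ_c − ρ_w) = a (ρ_m − ρ_c).
a = d (ρ_c − ρ_w)/(ρ_m − ρ_c) = 4.68 km × 1850/340 = 25.5 km.

25.5 km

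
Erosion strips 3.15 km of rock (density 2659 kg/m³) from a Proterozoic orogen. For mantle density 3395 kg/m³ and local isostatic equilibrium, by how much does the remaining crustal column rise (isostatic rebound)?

Unloading: uplift u = e ρ_c/ρ_m = 3.15 km × 2659/3395 = 2.47 km.

2.47 km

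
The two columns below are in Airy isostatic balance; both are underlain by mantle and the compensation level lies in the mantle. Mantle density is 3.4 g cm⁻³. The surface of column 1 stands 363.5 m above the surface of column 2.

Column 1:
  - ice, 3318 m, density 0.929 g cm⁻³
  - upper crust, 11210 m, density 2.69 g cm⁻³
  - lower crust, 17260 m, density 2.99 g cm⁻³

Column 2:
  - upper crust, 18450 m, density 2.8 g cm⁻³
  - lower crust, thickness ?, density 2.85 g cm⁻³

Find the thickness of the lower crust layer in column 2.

Take the compensation level at the base of the deeper column (depth z_c below the surface of column 1) and equate Σ ρ_i t_i down to z_c; mantle fills any gap and the z_c terms cancel.
Column 1: 3318×0.929 + 11210×2.69 + 17260×2.99 + (z_c − 31788)×3.4
Column 2: 363.5×0 + 18450×2.8 + x×2.85 + (z_c − 363.5 − 18450 − x)×3.4
The z_c×3.4 term appears on both sides and cancels. Collect the known terms of each column as K = Σ(ρt)_known − 3.4 × (depth of known layers): K_1 = 84844.722 − 3.4×31788 = −23234.478; K_2 = 51660 − 3.4×(363.5 + 18450) = −12305.9.
Balance: K_1 = K_2 − x×(3.4 − 2.85), so x = (K_2 − K_1)/(3.4 − 2.85) = 10928.6/0.55 = 19900 m.

19900 m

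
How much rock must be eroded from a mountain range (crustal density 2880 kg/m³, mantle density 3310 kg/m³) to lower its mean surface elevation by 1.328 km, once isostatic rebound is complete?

Net drop Δ = e − u = e − e ρ_c/ρ_m = e (ρ_m − ρ_c)/ρ_m.
e = Δ ρ_m/(ρ_m − ρ_c) = 1.328 km × 3310/430 = 10.2 km.

10.2 km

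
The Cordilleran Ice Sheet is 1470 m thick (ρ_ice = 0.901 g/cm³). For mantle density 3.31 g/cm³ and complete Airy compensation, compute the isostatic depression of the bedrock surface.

400 m

By Archimedes' principle applied to the lithosphere: the ice load ρ_ice t is balanced by mantle displaced below, ρ_m s.
s = t ρ_ice / ρ_m = 1470 m × 0.901/3.31 = 400 m.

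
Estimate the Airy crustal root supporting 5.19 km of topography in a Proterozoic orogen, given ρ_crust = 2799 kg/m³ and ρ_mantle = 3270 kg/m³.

30.8 km

Equating mass per unit area of the two columns: the weight of the topography is balanced by the buoyancy of the root, ρ_c h = (ρ_m − ρ_c) r.
r = h · ρ_c / (ρ_m − ρ_c) = 5.19 km × 2799 / (3270 − 2799) = 30.8 km.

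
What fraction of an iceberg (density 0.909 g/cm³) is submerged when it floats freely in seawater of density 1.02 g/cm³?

Submerged fraction = ρ_obj/ρ_fluid = 0.909/1.02 = 0.891.

0.891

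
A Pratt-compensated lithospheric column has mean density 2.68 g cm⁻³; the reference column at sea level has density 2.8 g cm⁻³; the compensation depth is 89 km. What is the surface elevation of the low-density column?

ρ_ref D = ρ (D + h) → h = D (ρ_ref − ρ)/ρ.
h = 89 km × (2.8 − 2.68)/2.68 = 3.99 km.

3.99 km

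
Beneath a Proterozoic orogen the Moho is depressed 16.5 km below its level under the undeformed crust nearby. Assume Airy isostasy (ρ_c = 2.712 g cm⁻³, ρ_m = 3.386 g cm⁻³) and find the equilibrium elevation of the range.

For local isostatic compensation: ρ_c h = (ρ_m − ρ_c) r.
h = r (ρ_m − ρ_c) / ρ_c = 16.5 km × (3.386 − 2.712) / 2.712 = 4.1 km.

4.1 km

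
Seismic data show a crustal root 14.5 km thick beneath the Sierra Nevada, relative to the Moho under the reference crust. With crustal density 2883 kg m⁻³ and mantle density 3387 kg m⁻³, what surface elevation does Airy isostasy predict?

For local isostatic compensation: ρ_c h = (ρ_m − ρ_c) r.
h = r (ρ_m − ρ_c) / ρ_c = 14.5 km × (3387 − 2883) / 2883 = 2.53 km.

2.53 km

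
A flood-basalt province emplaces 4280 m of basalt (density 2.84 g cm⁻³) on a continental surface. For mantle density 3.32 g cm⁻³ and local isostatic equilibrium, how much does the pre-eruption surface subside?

3660 m

Subaerial loading: s = t ρ_load / ρ_m.
s = 4280 m × 2.84/3.32 = 3660 m.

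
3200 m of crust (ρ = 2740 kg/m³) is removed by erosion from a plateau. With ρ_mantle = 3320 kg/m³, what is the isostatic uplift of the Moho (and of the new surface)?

2640 m

Unloading: uplift u = e ρ_c/ρ_m = 3200 m × 2740/3320 = 2640 m.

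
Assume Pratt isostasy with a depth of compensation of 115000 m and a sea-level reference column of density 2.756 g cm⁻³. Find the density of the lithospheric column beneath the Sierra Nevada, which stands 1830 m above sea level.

Pratt balance: ρ_ref D = ρ (D + h).
ρ = ρ_ref D/(D + h) = 2.756 × 115000 m/(115000 m + 1830 m) = 2.71 g cm⁻³.

2.71 g cm⁻³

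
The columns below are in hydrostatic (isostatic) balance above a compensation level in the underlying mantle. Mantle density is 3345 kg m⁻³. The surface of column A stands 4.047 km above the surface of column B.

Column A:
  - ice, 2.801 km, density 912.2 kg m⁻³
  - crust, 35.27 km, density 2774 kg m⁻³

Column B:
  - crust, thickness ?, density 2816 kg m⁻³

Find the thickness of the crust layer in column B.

25.4 km

Take the compensation level at the base of the deeper column (depth z_c below the surface of column A) and equate Σ ρ_i t_i down to z_c; mantle fills any gap and the z_c terms cancel.
Column A: 2.801×912.2 + 35.27×2774 + (z_c − 38.071)×3345
Column B: 4.047×0 + x×2816 + (z_c − 4.047 − 0 − x)×3345
The z_c×3345 term appears on both sides and cancels. Collect the known terms of each column as K = Σ(ρt)_known − 3345 × (depth of known layers): K_A = 100394.052 − 3345×38.071 = −26953.4428; K_B = 0 − 3345×(4.047 + 0) = −13537.215.
Balance: K_A = K_B − x×(3345 − 2816), so x = (K_B − K_A)/(3345 − 2816) = 13416.2/529 = 25.4 km.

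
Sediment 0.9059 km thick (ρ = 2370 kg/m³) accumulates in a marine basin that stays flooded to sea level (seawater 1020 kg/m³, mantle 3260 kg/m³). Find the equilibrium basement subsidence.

Submarine loading: the sediment displaces seawater, and the subsidence is in turn flooded, so s (ρ_m − ρ_w) = t (ρ_sed − ρ_w).
s = 0.9059 km × (2370 − 1020) / (3260 − 1020) = 0.546 km.

0.546 km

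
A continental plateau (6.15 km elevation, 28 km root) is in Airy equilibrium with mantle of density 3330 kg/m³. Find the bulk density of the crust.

2730 kg/m³

ρ_c h = (ρ_m − ρ_c) r → ρ_c (h + r) = ρ_m r → ρ_c = ρ_m r / (h + r).
ρ_c = 3330 × 28 km / (6.15 km + 28 km) = 2730 kg/m³.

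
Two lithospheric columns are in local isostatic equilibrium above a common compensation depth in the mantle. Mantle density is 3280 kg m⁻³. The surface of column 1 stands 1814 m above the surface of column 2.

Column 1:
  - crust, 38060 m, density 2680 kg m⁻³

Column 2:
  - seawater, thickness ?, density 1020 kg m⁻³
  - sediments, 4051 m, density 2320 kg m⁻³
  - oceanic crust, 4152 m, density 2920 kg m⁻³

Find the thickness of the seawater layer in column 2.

5090 m

Take the compensation level at the base of the deeper column (depth z_c below the surface of column 1) and equate Σ ρ_i t_i down to z_c; mantle fills any gap and the z_c terms cancel.
Column 1: 38060×2680 + (z_c − 38060)×3280
Column 2: 1814×0 + x×1020 + 4051×2320 + 4152×2920 + (z_c − 1814 − 8203 − x)×3280
The z_c×3280 term appears on both sides and cancels. Collect the known terms of each column as K = Σ(ρt)_known − 3280 × (depth of known layers): K_1 = 102000800 − 3280×38060 = −22836000; K_2 = 21522160 − 3280×(1814 + 8203) = −11333600.
Balance: K_1 = K_2 − x×(3280 − 1020), so x = (K_2 − K_1)/(3280 − 1020) = 11502400/2260 = 5090 m.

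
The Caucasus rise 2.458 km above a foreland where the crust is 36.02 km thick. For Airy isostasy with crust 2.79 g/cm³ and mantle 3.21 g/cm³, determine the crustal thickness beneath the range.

54.8 km

Root depth r = h ρ_c / (ρ_m − ρ_c) = 2.458 km × 2.79 / 0.42 = 16.33 km.
Total thickness = T + h + r = 36.02 km + 2.458 km + 16.33 km = 54.8 km.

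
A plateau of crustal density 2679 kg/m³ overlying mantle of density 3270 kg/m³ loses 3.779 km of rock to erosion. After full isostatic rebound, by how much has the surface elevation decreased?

0.683 km

Rebound u = e ρ_c/ρ_m = 3.779 km × 2679/3270 = 3.096 km.
Net surface drop = e − u = 3.779 km − 3.096 km = e (ρ_m − ρ_c)/ρ_m = 0.683 km.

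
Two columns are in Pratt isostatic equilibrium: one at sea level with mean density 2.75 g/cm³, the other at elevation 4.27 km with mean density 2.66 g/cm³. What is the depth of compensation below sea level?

ρ_ref D = ρ (D + h) → D (ρ_ref − ρ) = ρ h.
D = ρ h/(ρ_ref − ρ) = 2.66 × 4.27 km/(2.75 − 2.66) = 126 km.

126 km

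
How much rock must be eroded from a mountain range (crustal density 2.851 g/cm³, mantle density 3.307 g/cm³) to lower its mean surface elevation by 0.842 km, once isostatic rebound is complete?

Net drop Δ = e − u = e − e ρ_c/ρ_m = e (ρ_m − ρ_c)/ρ_m.
e = Δ ρ_m/(ρ_m − ρ_c) = 0.842 km × 3.307/0.456 = 6.11 km.

6.11 km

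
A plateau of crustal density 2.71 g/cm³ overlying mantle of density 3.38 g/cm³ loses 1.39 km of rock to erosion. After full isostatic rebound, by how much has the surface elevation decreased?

Rebound u = e ρ_c/ρ_m = 1.39 km × 2.71/3.38 = 1.114 km.
Net surface drop = e − u = 1.39 km − 1.114 km = e (ρ_m − ρ_c)/ρ_m = 0.276 km.

0.276 km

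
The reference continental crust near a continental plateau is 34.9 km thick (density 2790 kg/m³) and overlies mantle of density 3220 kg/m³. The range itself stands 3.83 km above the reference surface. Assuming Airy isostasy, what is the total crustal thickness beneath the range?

63.6 km

Root depth r = h ρ_c / (ρ_m − ρ_c) = 3.83 km × 2790 / 430 = 24.85 km.
Total thickness = T + h + r = 34.9 km + 3.83 km + 24.85 km = 63.6 km.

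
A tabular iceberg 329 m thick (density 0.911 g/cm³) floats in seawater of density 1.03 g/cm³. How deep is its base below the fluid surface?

Draft d = t ρ_obj/ρ_fluid = 329 m × 0.911/1.03 = 291 m.

291 m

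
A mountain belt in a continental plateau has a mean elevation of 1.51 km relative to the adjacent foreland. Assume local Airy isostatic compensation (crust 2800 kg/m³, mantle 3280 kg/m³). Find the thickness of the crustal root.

Equating mass per unit area of the two columns: the weight of the topography is balanced by the buoyancy of the root, ρ_c h = (ρ_m − ρ_c) r.
r = h · ρ_c / (ρ_m − ρ_c) = 1.51 km × 2800 / (3280 − 2800) = 8.81 km.

8.81 km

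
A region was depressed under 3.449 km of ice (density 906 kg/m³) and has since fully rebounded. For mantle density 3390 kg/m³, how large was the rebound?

Removing the load lets mantle flow back in; uplift u satisfies ρ_ice t = ρ_m u.
u = t ρ_ice/ρ_m = 3.449 km × 906/3390 = 0.922 km.

0.922 km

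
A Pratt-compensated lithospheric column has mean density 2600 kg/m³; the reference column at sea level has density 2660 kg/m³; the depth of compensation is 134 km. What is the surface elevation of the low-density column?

3.09 km

ρ_ref D = ρ (D + h) → h = D (ρ_ref − ρ)/ρ.
h = 134 km × (2660 − 2600)/2600 = 3.09 km.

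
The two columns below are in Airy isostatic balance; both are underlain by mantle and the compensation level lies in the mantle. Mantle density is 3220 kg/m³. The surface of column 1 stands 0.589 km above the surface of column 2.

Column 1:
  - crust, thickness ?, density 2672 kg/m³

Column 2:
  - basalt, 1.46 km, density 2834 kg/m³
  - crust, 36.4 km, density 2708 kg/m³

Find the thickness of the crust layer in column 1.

Take the compensation level at the base of the deeper column (depth z_c below the surface of column 1) and equate Σ ρ_i t_i down to z_c; mantle fills any gap and the z_c terms cancel.
Column 1: x×2672 + (z_c − 0 − x)×3220
Column 2: 0.589×0 + 1.46×2834 + 36.4×2708 + (z_c − 0.589 − 37.86)×3220
The z_c×3220 term appears on both sides and cancels. Collect the known terms of each column as K = Σ(ρt)_known − 3220 × (depth of known layers): K_1 = 0 − 3220×0 = 0; K_2 = 102708.84 − 3220×(0.589 + 37.86) = −21096.94.
Balance: K_1 − x×(3220 − 2672) = K_2, so x = (K_1 − K_2)/(3220 − 2672) = 21096.9/548 = 38.5 km.

38.5 km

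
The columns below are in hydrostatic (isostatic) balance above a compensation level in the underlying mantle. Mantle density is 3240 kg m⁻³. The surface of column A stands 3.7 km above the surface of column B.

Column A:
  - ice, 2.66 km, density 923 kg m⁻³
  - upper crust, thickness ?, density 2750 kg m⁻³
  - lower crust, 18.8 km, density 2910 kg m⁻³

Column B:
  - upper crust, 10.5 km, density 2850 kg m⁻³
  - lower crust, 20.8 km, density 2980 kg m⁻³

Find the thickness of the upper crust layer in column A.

18.6 km

Take the compensation level at the base of the deeper column (depth z_c below the surface of column A) and equate Σ ρ_i t_i down to z_c; mantle fills any gap and the z_c terms cancel.
Column A: 2.66×923 + x×2750 + 18.8×2910 + (z_c − 21.46 − x)×3240
Column B: 3.7×0 + 10.5×2850 + 20.8×2980 + (z_c − 3.7 − 31.3)×3240
The z_c×3240 term appears on both sides and cancels. Collect the known terms of each column as K = Σ(ρt)_known − 3240 × (depth of known layers): K_A = 57163.18 − 3240×21.46 = −12367.22; K_B = 91909 − 3240×(3.7 + 31.3) = −21491.
Balance: K_A − x×(3240 − 2750) = K_B, so x = (K_A − K_B)/(3240 − 2750) = 9123.78/490 = 18.6 km.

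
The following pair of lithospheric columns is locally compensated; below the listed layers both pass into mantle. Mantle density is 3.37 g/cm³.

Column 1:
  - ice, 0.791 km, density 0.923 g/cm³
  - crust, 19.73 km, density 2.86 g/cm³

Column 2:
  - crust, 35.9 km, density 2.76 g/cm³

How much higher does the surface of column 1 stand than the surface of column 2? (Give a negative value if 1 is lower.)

−2.94 km

For any compensation level in the mantle, the mantle terms cancel and isostasy reduces to e = (Σt_1 − Σt_2) − (Σ(ρt)_1 − Σ(ρt)_2) / ρ_m.
Σt_1 = 20.521 km; Σt_2 = 35.9 km; Σ(ρt)_1 = 57.157893; Σ(ρt)_2 = 99.084 (in km·g/cm³).
e = (20.521 − 35.9) − (57.157893 − 99.084) / 3.37 = −2.94 km.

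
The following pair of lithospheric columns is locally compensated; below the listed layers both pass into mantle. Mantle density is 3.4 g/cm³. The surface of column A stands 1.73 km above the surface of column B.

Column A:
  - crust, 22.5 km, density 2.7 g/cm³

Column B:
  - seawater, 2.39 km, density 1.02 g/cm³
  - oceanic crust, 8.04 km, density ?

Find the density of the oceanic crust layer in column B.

2.88 g/cm³

Take the compensation level at the base of the deeper column (depth z_c below the surface of column A) and equate Σ ρ_i t_i down to z_c; mantle fills any gap and the z_c terms cancel.
Column A: 22.5×2.7 + (z_c − 22.5)×3.4
Column B: 1.73×0 + 2.39×1.02 + 8.04×ρ + (z_c − 1.73 − 10.43)×3.4
The z_c×3.4 term appears on both sides and cancels. Collect the known terms of each column as K = Σ(ρt)_known − 3.4 × (depth of known layers): K_A = 60.75 − 3.4×22.5 = −15.75; K_B = 2.4378 − 3.4×(1.73 + 10.43) = −38.9062.
Balance: K_A = K_B + 8.04×ρ, so ρ = (K_A − K_B)/8.04 = 23.1562/8.04 = 2.88 g/cm³.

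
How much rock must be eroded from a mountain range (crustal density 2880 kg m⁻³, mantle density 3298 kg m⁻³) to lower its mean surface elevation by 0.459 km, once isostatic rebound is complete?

3.62 km

Net drop Δ = e − u = e − e ρ_c/ρ_m = e (ρ_m − ρ_c)/ρ_m.
e = Δ ρ_m/(ρ_m − ρ_c) = 0.459 km × 3298/418 = 3.62 km.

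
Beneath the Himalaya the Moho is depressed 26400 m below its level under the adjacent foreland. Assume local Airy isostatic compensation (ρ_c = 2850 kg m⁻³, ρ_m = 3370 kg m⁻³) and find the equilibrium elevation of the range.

Balancing pressure at the compensation depth: ρ_c h = (ρ_m − ρ_c) r.
h = r (ρ_m − ρ_c) / ρ_c = 26400 m × (3370 − 2850) / 2850 = 4820 m.

4820 m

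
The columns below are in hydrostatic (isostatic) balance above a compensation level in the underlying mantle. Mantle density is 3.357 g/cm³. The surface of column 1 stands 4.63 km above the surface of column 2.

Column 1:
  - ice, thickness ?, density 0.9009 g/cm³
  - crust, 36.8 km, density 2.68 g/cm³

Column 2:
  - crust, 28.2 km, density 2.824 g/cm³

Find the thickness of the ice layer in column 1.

2.3 km

Take the compensation level at the base of the deeper column (depth z_c below the surface of column 1) and equate Σ ρ_i t_i down to z_c; mantle fills any gap and the z_c terms cancel.
Column 1: x×0.9009 + 36.8×2.68 + (z_c − 36.8 − x)×3.357
Column 2: 4.63×0 + 28.2×2.824 + (z_c − 4.63 − 28.2)×3.357
The z_c×3.357 term appears on both sides and cancels. Collect the known terms of each column as K = Σ(ρt)_known − 3.357 × (depth of known layers): K_1 = 98.624 − 3.357×36.8 = −24.9136; K_2 = 79.6368 − 3.357×(4.63 + 28.2) = −30.57351.
Balance: K_1 − x×(3.357 − 0.9009) = K_2, so x = (K_1 − K_2)/(3.357 − 0.9009) = 5.65991/2.4561 = 2.3 km.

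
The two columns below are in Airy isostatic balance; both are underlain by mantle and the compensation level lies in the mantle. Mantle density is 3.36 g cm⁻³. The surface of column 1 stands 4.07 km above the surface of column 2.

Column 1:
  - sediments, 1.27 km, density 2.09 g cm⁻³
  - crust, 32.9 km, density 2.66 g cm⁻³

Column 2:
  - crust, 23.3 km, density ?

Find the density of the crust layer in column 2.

Take the compensation level at the base of the deeper column (depth z_c below the surface of column 1) and equate Σ ρ_i t_i down to z_c; mantle fills any gap and the z_c terms cancel.
Column 1: 1.27×2.09 + 32.9×2.66 + (z_c − 34.17)×3.36
Column 2: 4.07×0 + 23.3×ρ + (z_c − 4.07 − 23.3)×3.36
The z_c×3.36 term appears on both sides and cancels. Collect the known terms of each column as K = Σ(ρt)_known − 3.36 × (depth of known layers): K_1 = 90.1683 − 3.36×34.17 = −24.6429; K_2 = 0 − 3.36×(4.07 + 23.3) = −91.9632.
Balance: K_1 = K_2 + 23.3×ρ, so ρ = (K_1 − K_2)/23.3 = 67.3203/23.3 = 2.89 g cm⁻³.

2.89 g cm⁻³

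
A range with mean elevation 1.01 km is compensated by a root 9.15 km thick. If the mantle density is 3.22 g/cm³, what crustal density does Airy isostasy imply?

ρ_c h = (ρ_m − ρ_c) r → ρ_c (h + r) = ρ_m r → ρ_c = ρ_m r / (h + r).
ρ_c = 3.22 × 9.15 km / (1.01 km + 9.15 km) = 2.9 g/cm³.

2.9 g/cm³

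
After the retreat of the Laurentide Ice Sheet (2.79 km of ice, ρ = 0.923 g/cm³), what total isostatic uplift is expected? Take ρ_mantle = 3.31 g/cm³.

Removing the load lets mantle flow back in; uplift u satisfies ρ_ice t = ρ_m u.
u = t ρ_ice/ρ_m = 2.79 km × 0.923/3.31 = 0.778 km.

0.778 km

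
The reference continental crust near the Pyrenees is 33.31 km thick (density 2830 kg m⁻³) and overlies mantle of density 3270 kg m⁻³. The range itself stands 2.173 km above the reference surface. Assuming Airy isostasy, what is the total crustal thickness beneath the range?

49.5 km

Root depth r = h ρ_c / (ρ_m − ρ_c) = 2.173 km × 2830 / 440 = 13.98 km.
Total thickness = T + h + r = 33.31 km + 2.173 km + 13.98 km = 49.5 km.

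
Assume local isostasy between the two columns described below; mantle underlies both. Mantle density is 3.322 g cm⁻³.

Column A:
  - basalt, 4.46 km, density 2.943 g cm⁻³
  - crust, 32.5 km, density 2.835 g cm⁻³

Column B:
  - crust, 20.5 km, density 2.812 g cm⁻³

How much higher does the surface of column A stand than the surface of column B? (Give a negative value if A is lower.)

2.13 km

For any compensation level in the mantle, the mantle terms cancel and isostasy reduces to e = (Σt_A − Σt_B) − (Σ(ρt)_A − Σ(ρt)_B) / ρ_m.
Σt_A = 36.96 km; Σt_B = 20.5 km; Σ(ρt)_A = 105.26328; Σ(ρt)_B = 57.646 (in km·g cm⁻³).
e = (36.96 − 20.5) − (105.26328 − 57.646) / 3.322 = 2.13 km.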